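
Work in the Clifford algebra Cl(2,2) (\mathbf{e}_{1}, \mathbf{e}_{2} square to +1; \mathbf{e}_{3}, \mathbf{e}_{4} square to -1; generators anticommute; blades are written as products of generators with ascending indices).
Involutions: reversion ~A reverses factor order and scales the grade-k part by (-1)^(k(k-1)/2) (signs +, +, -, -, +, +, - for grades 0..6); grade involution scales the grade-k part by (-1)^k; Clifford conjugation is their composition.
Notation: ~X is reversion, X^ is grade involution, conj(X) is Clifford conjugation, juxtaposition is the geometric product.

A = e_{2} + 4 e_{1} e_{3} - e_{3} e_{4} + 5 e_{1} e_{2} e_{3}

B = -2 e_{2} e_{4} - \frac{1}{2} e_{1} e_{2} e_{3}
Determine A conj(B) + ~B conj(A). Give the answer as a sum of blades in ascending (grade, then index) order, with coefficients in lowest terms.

first term: -\frac{5}{2} + 2 e_{2} + 2 e_{4} + \frac{1}{2} e_{1} e_{3} + 2 e_{2} e_{3} + \frac{1}{2} e_{1} e_{2} e_{4} - 10 e_{1} e_{3} e_{4} - 8 e_{1} e_{2} e_{3} e_{4}
second term: \frac{5}{2} + 2 e_{2} + 2 e_{4} + \frac{1}{2} e_{1} e_{3} + 2 e_{2} e_{3} - \frac{1}{2} e_{1} e_{2} e_{4} + 10 e_{1} e_{3} e_{4} + 8 e_{1} e_{2} e_{3} e_{4}
Answer: 4 e_{2} + 4 e_{4} + e_{1} e_{3} + 4 e_{2} e_{3}


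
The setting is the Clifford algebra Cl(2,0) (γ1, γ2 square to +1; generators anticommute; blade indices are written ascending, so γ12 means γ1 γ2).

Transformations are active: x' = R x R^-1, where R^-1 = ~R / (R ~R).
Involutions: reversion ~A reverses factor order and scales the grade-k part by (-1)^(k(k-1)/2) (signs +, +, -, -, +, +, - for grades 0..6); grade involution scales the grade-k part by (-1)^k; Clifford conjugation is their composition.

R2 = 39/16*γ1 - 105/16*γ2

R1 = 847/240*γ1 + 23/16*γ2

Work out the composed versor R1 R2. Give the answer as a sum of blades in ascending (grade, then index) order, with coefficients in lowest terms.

Distribute over the terms of R1 (each basis-blade product reordered to ascending indices, repeated generators contracted through their squares):
(847/240*γ1) R2 = 11011/1280 - 5929/256*γ12
(23/16*γ2) R2 = -2415/256 - 897/256*γ12
Summing the partial products and collecting blades:
Answer: -133/160 - 3413/128*γ12


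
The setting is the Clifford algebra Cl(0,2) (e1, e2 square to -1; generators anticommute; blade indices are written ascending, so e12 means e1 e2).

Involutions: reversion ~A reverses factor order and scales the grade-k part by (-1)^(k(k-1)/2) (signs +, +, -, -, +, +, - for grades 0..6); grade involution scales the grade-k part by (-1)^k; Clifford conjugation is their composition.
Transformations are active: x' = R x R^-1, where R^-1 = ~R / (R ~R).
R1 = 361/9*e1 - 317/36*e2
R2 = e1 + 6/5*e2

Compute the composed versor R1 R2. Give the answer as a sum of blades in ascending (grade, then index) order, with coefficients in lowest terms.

Distribute over the terms of R1 (each basis-blade product reordered to ascending indices, repeated generators contracted through their squares):
(361/9*e1) R2 = -361/9 + 722/15*e12
(-317/36*e2) R2 = 317/30 + 317/36*e12
Summing the partial products and collecting blades:
Answer: -2659/90 + 10249/180*e12


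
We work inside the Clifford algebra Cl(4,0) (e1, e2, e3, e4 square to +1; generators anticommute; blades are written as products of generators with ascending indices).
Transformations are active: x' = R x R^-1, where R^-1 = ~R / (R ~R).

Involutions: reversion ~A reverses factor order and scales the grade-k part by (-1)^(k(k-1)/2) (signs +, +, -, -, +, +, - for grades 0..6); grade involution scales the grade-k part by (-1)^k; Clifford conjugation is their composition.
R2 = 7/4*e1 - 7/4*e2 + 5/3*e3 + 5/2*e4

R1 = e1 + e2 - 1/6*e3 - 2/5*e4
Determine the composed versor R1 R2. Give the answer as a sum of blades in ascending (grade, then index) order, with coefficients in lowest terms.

Distribute over the terms of R1 (each basis-blade product reordered to ascending indices, repeated generators contracted through their squares):
(e1) R2 = 7/4 - 7/4*e1 e2 + 5/3*e1 e3 + 5/2*e1 e4
(e2) R2 = -7/4 - 7/4*e1 e2 + 5/3*e2 e3 + 5/2*e2 e4
(-1/6*e3) R2 = -5/18 + 7/24*e1 e3 - 7/24*e2 e3 - 5/12*e3 e4
(-2/5*e4) R2 = -1 + 7/10*e1 e4 - 7/10*e2 e4 + 2/3*e3 e4
Summing the partial products and collecting blades:
Answer: -23/18 - 7/2*e1 e2 + 47/24*e1 e3 + 16/5*e1 e4 + 11/8*e2 e3 + 9/5*e2 e4 + 1/4*e3 e4


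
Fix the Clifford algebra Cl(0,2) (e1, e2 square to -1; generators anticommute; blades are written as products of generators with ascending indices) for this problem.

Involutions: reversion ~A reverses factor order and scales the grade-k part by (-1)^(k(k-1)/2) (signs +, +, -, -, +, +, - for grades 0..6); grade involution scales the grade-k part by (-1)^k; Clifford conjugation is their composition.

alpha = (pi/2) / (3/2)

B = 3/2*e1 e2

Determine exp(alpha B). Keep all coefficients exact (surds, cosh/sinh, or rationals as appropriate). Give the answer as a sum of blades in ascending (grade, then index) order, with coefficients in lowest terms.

B^2 = (3/2)^2*(e1 e2)^2 = 9/4*(-1) = -9/4 (a basis 2-blade squares to minus the product of its generators' squares).
B^2 = -9/4 — circular case — the even/odd split gives cos and sin: l = 3/2, alpha*l = pi/2, so exp(alpha B) = cos(pi/2) + (sin(pi/2)/(3/2))*B = 0 + (2/3)*B.
Answer: e1 e2


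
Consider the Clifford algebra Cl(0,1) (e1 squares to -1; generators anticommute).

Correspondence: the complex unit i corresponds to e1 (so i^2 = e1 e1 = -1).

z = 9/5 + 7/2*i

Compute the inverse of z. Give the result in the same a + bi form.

In blades: z = 9/5 + 7/2*e1.
With qbar = 9/5 - 7/2*e1 (scalar fixed, mapped units negated), z qbar = 1549/100 (the sum of squared coefficients), so z^-1 = qbar / (1549/100) = 180/1549 - 350/1549*e1; translating back:
Answer: 180/1549 - 350/1549*i


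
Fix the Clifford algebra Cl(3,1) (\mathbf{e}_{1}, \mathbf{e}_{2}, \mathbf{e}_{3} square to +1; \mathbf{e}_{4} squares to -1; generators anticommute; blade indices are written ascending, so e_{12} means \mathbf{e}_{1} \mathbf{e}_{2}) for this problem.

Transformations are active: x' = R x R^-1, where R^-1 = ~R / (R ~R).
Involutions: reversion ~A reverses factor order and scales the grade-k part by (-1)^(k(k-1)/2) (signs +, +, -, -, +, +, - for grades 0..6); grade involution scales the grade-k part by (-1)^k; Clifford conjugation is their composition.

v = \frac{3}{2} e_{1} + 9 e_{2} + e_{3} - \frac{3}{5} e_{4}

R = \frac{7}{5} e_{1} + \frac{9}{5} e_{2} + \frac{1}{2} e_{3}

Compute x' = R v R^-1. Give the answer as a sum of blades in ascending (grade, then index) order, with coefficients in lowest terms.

~R = \frac{7}{5} e_{1} + \frac{9}{5} e_{2} + \frac{1}{2} e_{3}, and R ~R = \frac{109}{20}, so R^-1 = ~R / (\frac{109}{20}).
R v = \frac{94}{5} + \frac{99}{10} e_{12} + \frac{13}{20} e_{13} - \frac{21}{25} e_{14} - \frac{27}{10} e_{23} - \frac{27}{25} e_{24} - \frac{3}{10} e_{34}
Answer: \frac{8893}{1090} e_{1} + \frac{1863}{545} e_{2} + \frac{267}{109} e_{3} + \frac{3}{5} e_{4}


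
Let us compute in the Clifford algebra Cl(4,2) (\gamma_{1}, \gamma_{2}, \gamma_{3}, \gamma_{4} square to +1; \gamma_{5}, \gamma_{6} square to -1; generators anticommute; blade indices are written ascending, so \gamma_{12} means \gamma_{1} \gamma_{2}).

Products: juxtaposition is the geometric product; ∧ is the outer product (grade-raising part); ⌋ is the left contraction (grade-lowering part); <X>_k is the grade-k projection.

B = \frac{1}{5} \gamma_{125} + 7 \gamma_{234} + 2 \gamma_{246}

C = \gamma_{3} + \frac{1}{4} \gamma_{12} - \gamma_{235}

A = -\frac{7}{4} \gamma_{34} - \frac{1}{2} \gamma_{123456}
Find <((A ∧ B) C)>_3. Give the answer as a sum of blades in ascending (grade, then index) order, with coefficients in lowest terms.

step 1: -\frac{7}{20} \gamma_{12345}
step 2: \frac{7}{20} \gamma_{14} + \frac{7}{80} \gamma_{345} - \frac{7}{20} \gamma_{1245}
step 3: \frac{7}{80} \gamma_{345}
Answer: \frac{7}{80} \gamma_{345}


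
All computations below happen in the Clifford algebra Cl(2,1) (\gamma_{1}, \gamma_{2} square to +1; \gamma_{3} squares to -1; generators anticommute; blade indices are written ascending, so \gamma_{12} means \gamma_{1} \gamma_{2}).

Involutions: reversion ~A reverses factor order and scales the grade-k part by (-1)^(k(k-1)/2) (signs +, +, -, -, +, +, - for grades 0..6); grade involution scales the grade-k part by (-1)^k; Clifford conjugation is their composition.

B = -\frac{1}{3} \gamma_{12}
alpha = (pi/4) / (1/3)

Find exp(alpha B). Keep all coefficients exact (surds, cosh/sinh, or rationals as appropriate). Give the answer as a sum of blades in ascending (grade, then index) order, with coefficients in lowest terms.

B^2 = (-\frac{1}{3})^2*(\gamma_{12})^2 = \frac{1}{9}*(-1) = -\frac{1}{9} (a basis 2-blade squares to minus the product of its generators' squares).
B^2 = -\frac{1}{9} — B^2 < 0, so the exponential closes trigonometrically: l = \frac{1}{3}, alpha*l = \frac{\pi}{4}, so exp(alpha B) = cos(\frac{\pi}{4}) + (sin(\frac{\pi}{4})/(\frac{1}{3}))*B = \frac{\sqrt{2}}{2} + (\frac{3 \sqrt{2}}{2})*B.
Answer: \frac{\sqrt{2}}{2} - \frac{\sqrt{2}}{2} \gamma_{12}


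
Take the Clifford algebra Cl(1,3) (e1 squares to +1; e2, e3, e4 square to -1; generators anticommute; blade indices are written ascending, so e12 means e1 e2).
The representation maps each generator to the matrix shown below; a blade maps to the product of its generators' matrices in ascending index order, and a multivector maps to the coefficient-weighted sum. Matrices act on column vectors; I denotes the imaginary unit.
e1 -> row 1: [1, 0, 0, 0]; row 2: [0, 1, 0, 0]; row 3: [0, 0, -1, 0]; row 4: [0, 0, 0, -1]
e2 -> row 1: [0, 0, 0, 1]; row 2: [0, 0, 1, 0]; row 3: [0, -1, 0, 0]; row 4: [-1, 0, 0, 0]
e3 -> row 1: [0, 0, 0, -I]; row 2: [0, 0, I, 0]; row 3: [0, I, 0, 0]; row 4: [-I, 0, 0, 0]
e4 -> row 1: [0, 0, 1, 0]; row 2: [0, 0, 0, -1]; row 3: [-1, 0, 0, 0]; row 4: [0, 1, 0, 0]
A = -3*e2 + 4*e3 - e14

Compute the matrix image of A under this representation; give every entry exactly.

Bivector images (products of the table entries): rho(e14) = rho(e1)rho(e4) = row 1: [0, 0, 1, 0]; row 2: [0, 0, 0, -1]; row 3: [1, 0, 0, 0]; row 4: [0, -1, 0, 0].
M = (-3)*rho(e2) + (4)*rho(e3) + (-1)*rho(e14), summed entrywise:
Answer: row 1: [0, 0, -1, -3 - 4*I]; row 2: [0, 0, -3 + 4*I, 1]; row 3: [-1, 3 + 4*I, 0, 0]; row 4: [3 - 4*I, 1, 0, 0]


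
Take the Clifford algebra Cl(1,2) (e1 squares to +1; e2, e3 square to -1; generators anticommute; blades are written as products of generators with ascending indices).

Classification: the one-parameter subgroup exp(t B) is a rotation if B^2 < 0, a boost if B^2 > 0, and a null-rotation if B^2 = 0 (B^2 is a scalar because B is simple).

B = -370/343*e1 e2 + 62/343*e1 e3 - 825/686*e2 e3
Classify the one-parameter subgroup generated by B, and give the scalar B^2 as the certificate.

B^2 term by term: the squares give (-370/343)^2*(e1 e2)^2 + (62/343)^2*(e1 e3)^2 + (-825/686)^2*(e2 e3)^2 = 136900/117649*(+1) + 3844/117649*(+1) + 680625/470596*(-1) = -1/4 (each basis 2-blade squares to minus the product of its generators' squares); cross terms between blades sharing an index anticommute and cancel. So B^2 = -1/4.
Answer: rotation, certificate B^2 = -1/4. One invariant decides it: the square -1/4 survives every conjugation, and its sign is exactly the classification.


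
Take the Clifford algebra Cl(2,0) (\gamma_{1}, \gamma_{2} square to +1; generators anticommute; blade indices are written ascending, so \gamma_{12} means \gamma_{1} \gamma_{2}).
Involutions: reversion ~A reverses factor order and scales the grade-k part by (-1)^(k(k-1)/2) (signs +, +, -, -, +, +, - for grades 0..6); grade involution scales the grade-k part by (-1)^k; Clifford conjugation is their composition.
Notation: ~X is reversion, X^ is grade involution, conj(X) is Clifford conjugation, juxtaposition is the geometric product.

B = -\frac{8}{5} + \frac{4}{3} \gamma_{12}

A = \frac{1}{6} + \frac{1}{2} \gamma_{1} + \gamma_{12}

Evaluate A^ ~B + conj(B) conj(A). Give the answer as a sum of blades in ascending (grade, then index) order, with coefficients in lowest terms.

first term: \frac{16}{15} + \frac{4}{5} \gamma_{1} + \frac{2}{3} \gamma_{2} - \frac{82}{45} \gamma_{12}
second term: -\frac{8}{5} + \frac{4}{5} \gamma_{1} - \frac{2}{3} \gamma_{2} + \frac{62}{45} \gamma_{12}
Answer: -\frac{8}{15} + \frac{8}{5} \gamma_{1} - \frac{4}{9} \gamma_{12}


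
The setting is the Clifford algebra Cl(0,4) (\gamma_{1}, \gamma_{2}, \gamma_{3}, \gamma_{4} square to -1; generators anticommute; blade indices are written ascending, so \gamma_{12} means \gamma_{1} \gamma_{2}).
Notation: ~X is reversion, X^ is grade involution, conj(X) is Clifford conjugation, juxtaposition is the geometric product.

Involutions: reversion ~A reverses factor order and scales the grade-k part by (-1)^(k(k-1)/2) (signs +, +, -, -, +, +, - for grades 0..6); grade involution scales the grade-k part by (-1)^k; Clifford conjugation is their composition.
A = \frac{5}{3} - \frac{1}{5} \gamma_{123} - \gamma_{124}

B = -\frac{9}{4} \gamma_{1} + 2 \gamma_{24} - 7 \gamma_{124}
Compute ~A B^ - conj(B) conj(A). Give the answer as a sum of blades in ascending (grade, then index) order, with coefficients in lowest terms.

first term: 7 + \frac{7}{4} \gamma_{1} - \frac{9}{20} \gamma_{23} + \frac{13}{12} \gamma_{24} - \frac{7}{5} \gamma_{34} + \frac{35}{3} \gamma_{124} + \frac{2}{5} \gamma_{134}
second term: 7 + \frac{7}{4} \gamma_{1} + \frac{9}{20} \gamma_{23} - \frac{13}{12} \gamma_{24} + \frac{7}{5} \gamma_{34} - \frac{35}{3} \gamma_{124} - \frac{2}{5} \gamma_{134}
Answer: -\frac{9}{10} \gamma_{23} + \frac{13}{6} \gamma_{24} - \frac{14}{5} \gamma_{34} + \frac{70}{3} \gamma_{124} + \frac{4}{5} \gamma_{134}


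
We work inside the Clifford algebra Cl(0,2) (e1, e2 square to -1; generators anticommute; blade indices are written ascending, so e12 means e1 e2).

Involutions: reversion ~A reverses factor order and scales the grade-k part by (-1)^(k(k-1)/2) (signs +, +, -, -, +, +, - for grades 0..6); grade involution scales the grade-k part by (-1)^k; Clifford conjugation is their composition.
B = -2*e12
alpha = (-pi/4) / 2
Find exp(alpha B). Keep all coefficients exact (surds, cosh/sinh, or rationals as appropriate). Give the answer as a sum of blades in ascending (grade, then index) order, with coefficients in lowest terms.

B^2 = (-2)^2*(e12)^2 = 4*(-1) = -4 (a basis 2-blade squares to minus the product of its generators' squares).
B^2 = -4 — B^2 < 0, so the exponential closes trigonometrically: l = 2, alpha*l = -pi/4, so exp(alpha B) = cos(-pi/4) + (sin(-pi/4)/2)*B = sqrt(2)/2 + (-sqrt(2)/4)*B.
Answer: sqrt(2)/2 + sqrt(2)/2*e12


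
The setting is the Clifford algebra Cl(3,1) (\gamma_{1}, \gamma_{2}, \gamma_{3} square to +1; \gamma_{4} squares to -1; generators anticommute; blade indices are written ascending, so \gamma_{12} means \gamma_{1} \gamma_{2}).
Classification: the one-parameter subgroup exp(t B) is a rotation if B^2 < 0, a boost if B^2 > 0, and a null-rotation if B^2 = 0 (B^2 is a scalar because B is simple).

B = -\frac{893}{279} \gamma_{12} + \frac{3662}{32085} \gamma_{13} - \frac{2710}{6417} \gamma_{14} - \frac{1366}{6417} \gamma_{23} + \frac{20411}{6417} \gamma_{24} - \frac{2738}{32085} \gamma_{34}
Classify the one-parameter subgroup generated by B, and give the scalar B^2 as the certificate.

B^2 term by term: the squares give (-\frac{893}{279})^2*(\gamma_{12})^2 + (\frac{3662}{32085})^2*(\gamma_{13})^2 + (-\frac{2710}{6417})^2*(\gamma_{14})^2 + (-\frac{1366}{6417})^2*(\gamma_{23})^2 + (\frac{20411}{6417})^2*(\gamma_{24})^2 + (-\frac{2738}{32085})^2*(\gamma_{34})^2 = \frac{797449}{77841}*(-1) + \frac{13410244}{1029447225}*(-1) + \frac{7344100}{41177889}*(+1) + \frac{1865956}{41177889}*(-1) + \frac{416608921}{41177889}*(+1) + \frac{7496644}{1029447225}*(+1) = 0 (each basis 2-blade squares to minus the product of its generators' squares); cross terms between blades sharing an index anticommute and cancel; the commuting (index-disjoint) pairs give grade-4 terms 2*c*c'*(blade product), which cancel blade by blade — \gamma_{1234}: \frac{4890068}{8951715} - \frac{149490164}{205889445} + \frac{7403720}{41177889} = 0 — confirming B is simple. So B^2 = 0.
Answer: null-rotation, certificate B^2 = 0. Note: conjugating B changes its blade decomposition but never the scalar B^2 = 0, whose sign settles the classification.


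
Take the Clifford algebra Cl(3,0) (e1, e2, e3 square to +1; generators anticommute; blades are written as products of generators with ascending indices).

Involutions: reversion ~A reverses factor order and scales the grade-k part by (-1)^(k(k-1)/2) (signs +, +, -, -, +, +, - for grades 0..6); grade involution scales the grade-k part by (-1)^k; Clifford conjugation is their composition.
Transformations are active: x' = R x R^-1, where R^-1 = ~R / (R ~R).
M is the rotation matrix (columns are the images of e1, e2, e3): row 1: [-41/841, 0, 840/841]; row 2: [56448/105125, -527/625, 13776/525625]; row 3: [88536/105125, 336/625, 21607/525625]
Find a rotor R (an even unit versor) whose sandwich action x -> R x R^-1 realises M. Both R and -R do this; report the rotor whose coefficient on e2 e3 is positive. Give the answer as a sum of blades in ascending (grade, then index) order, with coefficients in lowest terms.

Method: write R = a + b12*e1 e2 + b13*e1 e3 + b23*e2 e3 with a^2 + b12^2 + b13^2 + b23^2 = 1 (so R^-1 = ~R). Expanding the columns R e_j ~R gives tr M = 4a^2 - 1 and, from the antisymmetric part, M21 - M12 = -4a*b12, M13 - M31 = 4a*b13, M32 - M23 = -4a*b23.
Here tr M = -17889/21025, so a^2 = (1 + tr M)/4 = 784/21025 and a = ±28/145. Taking a = 28/145: M21 - M12 = 56448/105125, M13 - M31 = 16464/105125, M32 - M23 = 10752/21025, giving b12 = -504/725, b13 = 147/725, b23 = -96/145, i.e. R = 28/145 - 504/725*e1 e2 + 147/725*e1 e3 - 96/145*e2 e3.
Its e2 e3 coefficient is negative, so report the other preimage -R.
Answer: -28/145 + 504/725*e1 e2 - 147/725*e1 e3 + 96/145*e2 e3. Note: both R and -R realise this M (trace -17889/21025); the covering map identifies them, and the e2 e3-coefficient sign is the tie-breaker.


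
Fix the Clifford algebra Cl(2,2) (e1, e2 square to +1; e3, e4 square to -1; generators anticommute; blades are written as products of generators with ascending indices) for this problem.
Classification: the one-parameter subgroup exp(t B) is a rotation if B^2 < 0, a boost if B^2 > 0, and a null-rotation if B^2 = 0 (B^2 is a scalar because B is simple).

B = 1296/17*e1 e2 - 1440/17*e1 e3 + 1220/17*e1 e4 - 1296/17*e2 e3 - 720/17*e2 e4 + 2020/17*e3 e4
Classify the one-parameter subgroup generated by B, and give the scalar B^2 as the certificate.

B^2 term by term: the squares give (1296/17)^2*(e1 e2)^2 + (-1440/17)^2*(e1 e3)^2 + (1220/17)^2*(e1 e4)^2 + (-1296/17)^2*(e2 e3)^2 + (-720/17)^2*(e2 e4)^2 + (2020/17)^2*(e3 e4)^2 = 1679616/289*(-1) + 2073600/289*(+1) + 1488400/289*(+1) + 1679616/289*(+1) + 518400/289*(+1) + 4080400/289*(-1) = 0 (each basis 2-blade squares to minus the product of its generators' squares); cross terms between blades sharing an index anticommute and cancel; the commuting (index-disjoint) pairs give grade-4 terms 2*c*c'*(blade product), which cancel blade by blade — e1 e2 e3 e4: 5235840/289 - 2073600/289 - 3162240/289 = 0 — confirming B is simple. So B^2 = 0.
Answer: null-rotation, certificate B^2 = 0. Key observation: B^2 = 0 is a conjugation invariant, so its sign decides the class regardless of the surface form of B.


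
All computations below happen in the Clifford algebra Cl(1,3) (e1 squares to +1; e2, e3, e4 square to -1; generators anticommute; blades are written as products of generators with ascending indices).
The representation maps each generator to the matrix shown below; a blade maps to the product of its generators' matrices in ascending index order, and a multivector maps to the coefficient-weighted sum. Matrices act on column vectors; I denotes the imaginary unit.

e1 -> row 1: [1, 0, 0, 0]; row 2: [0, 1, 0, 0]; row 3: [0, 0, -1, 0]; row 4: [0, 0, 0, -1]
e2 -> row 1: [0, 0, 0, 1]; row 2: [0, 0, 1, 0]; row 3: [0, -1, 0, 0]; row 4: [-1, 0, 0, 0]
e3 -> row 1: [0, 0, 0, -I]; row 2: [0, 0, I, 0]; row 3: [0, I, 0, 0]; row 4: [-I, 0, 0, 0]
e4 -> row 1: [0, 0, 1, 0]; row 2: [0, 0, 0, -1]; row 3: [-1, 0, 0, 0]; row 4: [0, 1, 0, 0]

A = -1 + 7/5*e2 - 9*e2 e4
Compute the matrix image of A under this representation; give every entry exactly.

Bivector images (products of the table entries): rho(e2 e4) = rho(e2)rho(e4) = row 1: [0, 1, 0, 0]; row 2: [-1, 0, 0, 0]; row 3: [0, 0, 0, 1]; row 4: [0, 0, -1, 0].
M = (-1)*1 + (7/5)*rho(e2) + (-9)*rho(e2 e4), summed entrywise (1 is the identity matrix):
Answer: row 1: [-1, -9, 0, 7/5]; row 2: [9, -1, 7/5, 0]; row 3: [0, -7/5, -1, -9]; row 4: [-7/5, 0, 9, -1]


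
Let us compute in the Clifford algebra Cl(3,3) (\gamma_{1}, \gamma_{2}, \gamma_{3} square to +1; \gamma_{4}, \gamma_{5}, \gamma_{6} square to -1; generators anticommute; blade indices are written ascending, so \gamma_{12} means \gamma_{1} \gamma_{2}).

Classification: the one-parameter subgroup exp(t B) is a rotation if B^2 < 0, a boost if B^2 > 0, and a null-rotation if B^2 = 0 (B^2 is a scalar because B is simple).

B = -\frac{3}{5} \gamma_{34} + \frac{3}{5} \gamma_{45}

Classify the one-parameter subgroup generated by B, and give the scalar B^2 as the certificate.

B^2 term by term: the squares give (-\frac{3}{5})^2*(\gamma_{34})^2 + (\frac{3}{5})^2*(\gamma_{45})^2 = \frac{9}{25}*(+1) + \frac{9}{25}*(-1) = 0 (each basis 2-blade squares to minus the product of its generators' squares); cross terms between blades sharing an index anticommute and cancel. So B^2 = 0.
Answer: null-rotation, certificate B^2 = 0. Certificate logic: 0 is a conjugation-invariant scalar, so its sign fixes rotation versus boost versus null-rotation outright.


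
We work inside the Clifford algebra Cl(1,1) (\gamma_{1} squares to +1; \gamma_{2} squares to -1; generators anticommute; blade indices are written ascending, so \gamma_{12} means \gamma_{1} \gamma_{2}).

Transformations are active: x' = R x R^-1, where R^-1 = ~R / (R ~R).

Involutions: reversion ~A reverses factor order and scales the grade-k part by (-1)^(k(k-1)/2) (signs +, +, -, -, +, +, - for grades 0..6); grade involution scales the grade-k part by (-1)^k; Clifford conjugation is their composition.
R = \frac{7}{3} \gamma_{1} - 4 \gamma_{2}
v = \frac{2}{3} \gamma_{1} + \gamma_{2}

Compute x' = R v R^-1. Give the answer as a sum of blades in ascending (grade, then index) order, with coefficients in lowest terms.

~R = \frac{7}{3} \gamma_{1} - 4 \gamma_{2}, and R ~R = -\frac{95}{9}, so R^-1 = ~R / (-\frac{95}{9}).
R v = \frac{50}{9} + 5 \gamma_{12}
Answer: -\frac{178}{57} \gamma_{1} + \frac{61}{19} \gamma_{2}


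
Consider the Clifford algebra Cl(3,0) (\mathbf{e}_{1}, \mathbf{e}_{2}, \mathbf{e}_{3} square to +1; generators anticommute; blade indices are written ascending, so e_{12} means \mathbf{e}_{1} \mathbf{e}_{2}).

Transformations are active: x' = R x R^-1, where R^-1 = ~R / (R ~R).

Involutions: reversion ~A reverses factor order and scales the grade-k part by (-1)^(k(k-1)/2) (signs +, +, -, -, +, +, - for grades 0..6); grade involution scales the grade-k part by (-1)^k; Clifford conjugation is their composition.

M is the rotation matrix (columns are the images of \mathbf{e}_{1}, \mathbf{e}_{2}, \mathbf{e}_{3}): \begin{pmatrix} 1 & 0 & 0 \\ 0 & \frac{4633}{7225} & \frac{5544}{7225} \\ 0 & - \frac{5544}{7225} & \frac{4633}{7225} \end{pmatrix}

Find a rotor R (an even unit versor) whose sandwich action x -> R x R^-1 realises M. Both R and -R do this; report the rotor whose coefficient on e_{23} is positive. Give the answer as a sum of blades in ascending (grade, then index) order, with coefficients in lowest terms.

Method: write R = a + b12*e_{12} + b13*e_{13} + b23*e_{23} with a^2 + b12^2 + b13^2 + b23^2 = 1 (so R^-1 = ~R). Expanding the columns R e_j ~R gives tr M = 4a^2 - 1 and, from the antisymmetric part, M21 - M12 = -4a*b12, M13 - M31 = 4a*b13, M32 - M23 = -4a*b23.
Here tr M = \frac{16491}{7225}, so a^2 = (1 + tr M)/4 = \frac{5929}{7225} and a = ±\frac{77}{85}. Taking a = \frac{77}{85}: M21 - M12 = 0, M13 - M31 = 0, M32 - M23 = -\frac{11088}{7225}, giving b12 = 0, b13 = 0, b23 = \frac{36}{85}, i.e. R = \frac{77}{85} + \frac{36}{85} e_{23}.
Its e_{23} coefficient is already positive.
Answer: \frac{77}{85} + \frac{36}{85} e_{23}. Uniqueness: Spin(3) -> SO(3) maps R and -R to the same rotation of trace \frac{16491}{7225}; fixing the sign of the e_{23} coefficient removes the ambiguity.


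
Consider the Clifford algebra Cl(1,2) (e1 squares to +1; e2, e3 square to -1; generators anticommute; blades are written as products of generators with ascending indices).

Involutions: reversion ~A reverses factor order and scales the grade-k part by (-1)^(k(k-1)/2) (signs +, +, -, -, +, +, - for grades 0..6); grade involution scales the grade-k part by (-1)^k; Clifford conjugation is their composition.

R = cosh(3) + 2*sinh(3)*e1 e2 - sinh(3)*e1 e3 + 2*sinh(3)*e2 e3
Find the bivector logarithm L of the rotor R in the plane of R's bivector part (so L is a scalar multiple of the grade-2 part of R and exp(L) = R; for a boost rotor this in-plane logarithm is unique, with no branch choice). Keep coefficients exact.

The scalar part of R is cosh(3), which determines |rapidity| via cosh; the sign lives in the bivector part, and pairing them (bivector part over sinh of the rapidity = the plane) gives the unique in-plane L = rapidity * plane.
Concretely: cosh(rapidity) = cosh(3) gives rapidity = ±3, and since rapidity/sinh(rapidity) is even the sign is immaterial: L = (rapidity/sinh(rapidity)) * <R>_2 = (3/sinh(3)) * <R>_2.
Answer: 6*e1 e2 - 3*e1 e3 + 6*e2 e3


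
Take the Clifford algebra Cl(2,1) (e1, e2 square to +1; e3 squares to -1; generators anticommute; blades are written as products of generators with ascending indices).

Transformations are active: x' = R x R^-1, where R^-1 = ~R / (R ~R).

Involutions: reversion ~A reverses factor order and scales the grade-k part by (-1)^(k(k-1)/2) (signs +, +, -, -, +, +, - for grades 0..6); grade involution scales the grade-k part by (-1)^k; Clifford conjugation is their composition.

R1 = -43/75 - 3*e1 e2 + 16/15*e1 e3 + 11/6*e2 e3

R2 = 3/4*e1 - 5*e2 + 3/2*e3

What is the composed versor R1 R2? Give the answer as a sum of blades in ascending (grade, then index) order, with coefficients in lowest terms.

Distribute over the terms of R2 (each basis-blade product reordered to ascending indices, repeated generators contracted through their squares):
R1 (3/4*e1) = -43/100*e1 + 9/4*e2 - 4/5*e3 + 11/8*e1 e2 e3
R1 (-5*e2) = 15*e1 + 43/15*e2 + 55/6*e3 + 16/3*e1 e2 e3
R1 (3/2*e3) = -8/5*e1 - 11/4*e2 - 43/50*e3 - 9/2*e1 e2 e3
Summing the partial products and collecting blades:
Answer: 1297/100*e1 + 71/30*e2 + 563/75*e3 + 53/24*e1 e2 e3


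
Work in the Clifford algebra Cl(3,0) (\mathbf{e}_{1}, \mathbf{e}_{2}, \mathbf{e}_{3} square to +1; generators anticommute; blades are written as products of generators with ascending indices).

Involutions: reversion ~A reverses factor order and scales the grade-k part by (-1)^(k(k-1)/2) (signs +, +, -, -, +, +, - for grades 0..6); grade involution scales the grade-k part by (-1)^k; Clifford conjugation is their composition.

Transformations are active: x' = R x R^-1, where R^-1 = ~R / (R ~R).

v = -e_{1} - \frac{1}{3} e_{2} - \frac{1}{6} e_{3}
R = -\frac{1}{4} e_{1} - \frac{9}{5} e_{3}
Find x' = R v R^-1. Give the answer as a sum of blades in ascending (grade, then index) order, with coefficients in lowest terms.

~R = -\frac{1}{4} e_{1} - \frac{9}{5} e_{3}, and R ~R = \frac{1321}{400}, so R^-1 = ~R / (\frac{1321}{400}).
R v = \frac{11}{20} + \frac{1}{12} e_{1} e_{2} - \frac{211}{120} e_{1} e_{3} - \frac{3}{5} e_{2} e_{3}
Answer: \frac{1211}{1321} e_{1} + \frac{1}{3} e_{2} - \frac{3431}{7926} e_{3}


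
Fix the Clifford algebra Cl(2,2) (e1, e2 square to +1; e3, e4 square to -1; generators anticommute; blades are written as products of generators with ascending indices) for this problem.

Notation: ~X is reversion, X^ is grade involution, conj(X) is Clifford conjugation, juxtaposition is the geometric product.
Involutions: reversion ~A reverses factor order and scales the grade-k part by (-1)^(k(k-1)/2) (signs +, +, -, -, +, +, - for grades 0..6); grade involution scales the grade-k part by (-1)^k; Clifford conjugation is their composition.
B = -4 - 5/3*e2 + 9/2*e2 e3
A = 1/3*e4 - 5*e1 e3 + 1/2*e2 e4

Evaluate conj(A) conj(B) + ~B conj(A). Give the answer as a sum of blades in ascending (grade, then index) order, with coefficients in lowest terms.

first term: 13/6*e4 - 45/2*e1 e2 - 20*e1 e3 + 23/9*e2 e4 + 9/4*e3 e4 - 25/3*e1 e2 e3 + 3/2*e2 e3 e4
second term: 13/6*e4 + 45/2*e1 e2 - 20*e1 e3 + 23/9*e2 e4 - 9/4*e3 e4 + 25/3*e1 e2 e3 + 3/2*e2 e3 e4
Answer: 13/3*e4 - 40*e1 e3 + 46/9*e2 e4 + 3*e2 e3 e4


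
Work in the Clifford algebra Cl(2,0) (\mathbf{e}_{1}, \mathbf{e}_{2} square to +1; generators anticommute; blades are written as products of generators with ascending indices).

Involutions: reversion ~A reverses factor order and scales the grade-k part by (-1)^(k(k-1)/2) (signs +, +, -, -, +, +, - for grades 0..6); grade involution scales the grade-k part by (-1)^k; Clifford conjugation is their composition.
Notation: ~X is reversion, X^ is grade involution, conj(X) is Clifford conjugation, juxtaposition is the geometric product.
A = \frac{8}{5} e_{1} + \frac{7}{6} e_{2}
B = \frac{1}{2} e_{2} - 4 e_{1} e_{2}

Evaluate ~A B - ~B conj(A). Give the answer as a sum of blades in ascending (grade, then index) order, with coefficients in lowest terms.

first term: \frac{7}{12} + \frac{14}{3} e_{1} - \frac{32}{5} e_{2} + \frac{4}{5} e_{1} e_{2}
second term: -\frac{7}{12} - \frac{14}{3} e_{1} + \frac{32}{5} e_{2} + \frac{4}{5} e_{1} e_{2}
Answer: \frac{7}{6} + \frac{28}{3} e_{1} - \frac{64}{5} e_{2}


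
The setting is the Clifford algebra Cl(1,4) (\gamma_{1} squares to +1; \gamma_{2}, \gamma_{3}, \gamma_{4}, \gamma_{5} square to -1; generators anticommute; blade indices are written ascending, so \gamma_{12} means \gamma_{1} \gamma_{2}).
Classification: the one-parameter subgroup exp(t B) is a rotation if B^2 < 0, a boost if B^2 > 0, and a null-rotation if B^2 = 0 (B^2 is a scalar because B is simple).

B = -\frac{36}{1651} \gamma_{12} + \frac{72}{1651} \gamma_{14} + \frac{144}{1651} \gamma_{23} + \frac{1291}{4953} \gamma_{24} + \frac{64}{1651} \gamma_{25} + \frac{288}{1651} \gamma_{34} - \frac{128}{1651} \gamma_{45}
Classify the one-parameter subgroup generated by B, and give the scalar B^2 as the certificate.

B^2 term by term: the squares give (-\frac{36}{1651})^2*(\gamma_{12})^2 + (\frac{72}{1651})^2*(\gamma_{14})^2 + (\frac{144}{1651})^2*(\gamma_{23})^2 + (\frac{1291}{4953})^2*(\gamma_{24})^2 + (\frac{64}{1651})^2*(\gamma_{25})^2 + (\frac{288}{1651})^2*(\gamma_{34})^2 + (-\frac{128}{1651})^2*(\gamma_{45})^2 = \frac{1296}{2725801}*(+1) + \frac{5184}{2725801}*(+1) + \frac{20736}{2725801}*(-1) + \frac{1666681}{24532209}*(-1) + \frac{4096}{2725801}*(-1) + \frac{82944}{2725801}*(-1) + \frac{16384}{2725801}*(-1) = -\frac{1}{9} (each basis 2-blade squares to minus the product of its generators' squares); cross terms between blades sharing an index anticommute and cancel; the commuting (index-disjoint) pairs give grade-4 terms 2*c*c'*(blade product), which cancel blade by blade — \gamma_{1234}: -\frac{20736}{2725801} + \frac{20736}{2725801} = 0; \gamma_{1245}: \frac{9216}{2725801} - \frac{9216}{2725801} = 0; \gamma_{2345}: -\frac{36864}{2725801} + \frac{36864}{2725801} = 0 — confirming B is simple. So B^2 = -\frac{1}{9}.
Answer: rotation, certificate B^2 = -\frac{1}{9}. Why this suffices: the scalar -\frac{1}{9} survives any versor conjugation, so its sign alone determines the class however B is presented.


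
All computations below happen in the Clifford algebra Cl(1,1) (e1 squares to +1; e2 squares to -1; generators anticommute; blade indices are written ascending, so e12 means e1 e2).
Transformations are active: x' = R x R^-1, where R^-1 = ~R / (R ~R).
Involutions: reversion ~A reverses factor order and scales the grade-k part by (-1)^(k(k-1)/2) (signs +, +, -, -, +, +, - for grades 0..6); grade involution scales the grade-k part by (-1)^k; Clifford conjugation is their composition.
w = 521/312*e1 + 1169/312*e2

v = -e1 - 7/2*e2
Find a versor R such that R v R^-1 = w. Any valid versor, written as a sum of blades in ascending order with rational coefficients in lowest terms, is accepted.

Why this works: both vectors square to -45/4, so q(v) = q(w) and R = v + w = 209/312*e1 + 77/312*e2 carries v to w — its own direction survives, the complement (v - w)/2 flips.
Answer: 209/312*e1 + 77/312*e2


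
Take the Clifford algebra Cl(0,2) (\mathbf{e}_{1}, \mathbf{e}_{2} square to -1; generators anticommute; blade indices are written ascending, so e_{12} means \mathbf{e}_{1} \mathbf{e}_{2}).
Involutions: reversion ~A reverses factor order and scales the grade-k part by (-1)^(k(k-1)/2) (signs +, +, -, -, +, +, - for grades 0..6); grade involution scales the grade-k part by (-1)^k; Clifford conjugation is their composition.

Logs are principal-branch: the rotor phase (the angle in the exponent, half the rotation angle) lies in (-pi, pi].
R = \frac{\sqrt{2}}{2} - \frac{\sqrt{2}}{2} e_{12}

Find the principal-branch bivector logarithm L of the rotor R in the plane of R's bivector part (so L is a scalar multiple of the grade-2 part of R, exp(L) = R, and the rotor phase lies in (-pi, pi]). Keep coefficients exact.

The scalar part of R is \frac{\sqrt{2}}{2}, which fixes the principal-branch rotor phase; the unit plane is then the bivector part divided by the sine of that phase, and L is that plane scaled by the phase.
Concretely: cos(phase) = \frac{\sqrt{2}}{2} gives phase = ±\frac{\pi}{4}, and since phase/sin(phase) is even the sign is immaterial: L = (phase/sin(phase)) * <R>_2 = (\frac{\sqrt{2} \pi}{4}) * <R>_2.
Answer: - \frac{\pi}{4} e_{12}


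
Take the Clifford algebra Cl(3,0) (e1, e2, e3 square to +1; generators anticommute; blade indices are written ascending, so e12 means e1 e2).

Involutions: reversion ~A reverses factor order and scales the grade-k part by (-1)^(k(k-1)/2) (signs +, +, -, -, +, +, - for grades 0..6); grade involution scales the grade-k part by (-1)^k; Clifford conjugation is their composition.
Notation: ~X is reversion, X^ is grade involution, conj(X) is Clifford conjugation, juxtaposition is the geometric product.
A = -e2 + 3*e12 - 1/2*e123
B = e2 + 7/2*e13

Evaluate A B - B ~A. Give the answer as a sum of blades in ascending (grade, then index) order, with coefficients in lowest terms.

first term: -1 + 3*e1 - 7/4*e2 + 1/2*e13 - 21/2*e23 + 7/2*e123
second term: -1 + 3*e1 + 7/4*e2 - 1/2*e13 - 21/2*e23 + 7/2*e123
Answer: -7/2*e2 + e13


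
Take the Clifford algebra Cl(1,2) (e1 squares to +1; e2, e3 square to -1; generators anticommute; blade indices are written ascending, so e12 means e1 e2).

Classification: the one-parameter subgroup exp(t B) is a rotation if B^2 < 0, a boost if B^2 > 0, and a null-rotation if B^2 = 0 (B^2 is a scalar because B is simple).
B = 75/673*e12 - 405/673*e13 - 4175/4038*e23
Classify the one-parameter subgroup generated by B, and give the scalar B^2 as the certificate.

B^2 term by term: the squares give (75/673)^2*(e12)^2 + (-405/673)^2*(e13)^2 + (-4175/4038)^2*(e23)^2 = 5625/452929*(+1) + 164025/452929*(+1) + 17430625/16305444*(-1) = -25/36 (each basis 2-blade squares to minus the product of its generators' squares); cross terms between blades sharing an index anticommute and cancel. So B^2 = -25/36.
Answer: rotation, certificate B^2 = -25/36. Note: conjugating B changes its blade decomposition but never the scalar B^2 = -25/36, whose sign settles the classification.


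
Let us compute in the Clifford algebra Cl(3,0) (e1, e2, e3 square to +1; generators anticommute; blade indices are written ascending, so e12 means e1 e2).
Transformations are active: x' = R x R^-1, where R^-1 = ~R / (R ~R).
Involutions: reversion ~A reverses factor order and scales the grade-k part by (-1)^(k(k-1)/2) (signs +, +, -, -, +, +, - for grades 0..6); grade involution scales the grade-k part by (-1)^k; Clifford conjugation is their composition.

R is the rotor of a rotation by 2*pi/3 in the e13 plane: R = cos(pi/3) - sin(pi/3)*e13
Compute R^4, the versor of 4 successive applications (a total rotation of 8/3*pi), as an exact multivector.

Because a rotor carries half the rotation angle, composing 4 copies of this e13-plane rotor multiplies the phase: 4*(pi/3) = 4*pi/3, hence R^4 = cos(4*pi/3) - sin(4*pi/3)*e13.
cos(4*pi/3) = -1/2 and sin(4*pi/3) = -sqrt(3)/2, so R^4 = -1/2 + sqrt(3)/2*e13. The net rotation is 2/3*pi (after discarding 1 full turn, each of which contributes a factor -1 to the rotor); the rotor keeps the half-angle phase exactly.
Answer: -1/2 + sqrt(3)/2*e13


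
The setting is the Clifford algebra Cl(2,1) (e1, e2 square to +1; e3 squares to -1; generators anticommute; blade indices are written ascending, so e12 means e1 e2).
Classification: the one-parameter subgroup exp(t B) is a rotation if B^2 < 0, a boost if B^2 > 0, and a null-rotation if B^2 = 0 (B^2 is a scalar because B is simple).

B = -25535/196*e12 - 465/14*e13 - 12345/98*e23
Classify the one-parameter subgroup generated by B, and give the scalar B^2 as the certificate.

B^2 term by term: the squares give (-25535/196)^2*(e12)^2 + (-465/14)^2*(e13)^2 + (-12345/98)^2*(e23)^2 = 652036225/38416*(-1) + 216225/196*(+1) + 152399025/9604*(+1) = -25/16 (each basis 2-blade squares to minus the product of its generators' squares); cross terms between blades sharing an index anticommute and cancel. So B^2 = -25/16.
Answer: rotation, certificate B^2 = -25/16. Note: conjugating B changes its blade decomposition but never the scalar B^2 = -25/16, whose sign settles the classification.


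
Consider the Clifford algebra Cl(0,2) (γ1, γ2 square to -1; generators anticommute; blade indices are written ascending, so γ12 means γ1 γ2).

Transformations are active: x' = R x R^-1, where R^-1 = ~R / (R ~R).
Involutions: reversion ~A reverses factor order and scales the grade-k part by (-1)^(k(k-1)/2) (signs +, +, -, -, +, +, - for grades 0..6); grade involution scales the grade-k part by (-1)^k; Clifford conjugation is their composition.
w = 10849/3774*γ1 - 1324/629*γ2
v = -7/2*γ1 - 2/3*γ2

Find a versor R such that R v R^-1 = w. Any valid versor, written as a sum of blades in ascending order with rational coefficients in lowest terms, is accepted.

Sketch: the shared square -457/36 makes R = v + w = -1180/1887*γ1 - 5230/1887*γ2 the natural versor; its sandwich fixes that direction, negates (v - w)/2, and sends v to w.
Answer: -1180/1887*γ1 - 5230/1887*γ2


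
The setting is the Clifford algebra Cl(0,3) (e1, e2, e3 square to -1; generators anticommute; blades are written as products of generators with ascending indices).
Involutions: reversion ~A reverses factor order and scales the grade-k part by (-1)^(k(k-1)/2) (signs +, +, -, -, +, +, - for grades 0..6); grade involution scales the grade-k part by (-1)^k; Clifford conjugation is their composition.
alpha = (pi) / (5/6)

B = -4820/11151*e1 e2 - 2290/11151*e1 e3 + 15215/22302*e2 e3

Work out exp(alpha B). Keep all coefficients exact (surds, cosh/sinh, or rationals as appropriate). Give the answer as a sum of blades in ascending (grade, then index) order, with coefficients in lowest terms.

B^2 term by term: the squares give (-4820/11151)^2*(e1 e2)^2 + (-2290/11151)^2*(e1 e3)^2 + (15215/22302)^2*(e2 e3)^2 = 23232400/124344801*(-1) + 5244100/124344801*(-1) + 231496225/497379204*(-1) = -25/36 (each basis 2-blade squares to minus the product of its generators' squares); cross terms between blades sharing an index anticommute and cancel. So B^2 = -25/36.
B^2 = -25/36 — the series telescopes trigonometrically here: l = 5/6, alpha*l = pi, so exp(alpha B) = cos(pi) + (sin(pi)/(5/6))*B = -1 + (0)*B.
Answer: -1


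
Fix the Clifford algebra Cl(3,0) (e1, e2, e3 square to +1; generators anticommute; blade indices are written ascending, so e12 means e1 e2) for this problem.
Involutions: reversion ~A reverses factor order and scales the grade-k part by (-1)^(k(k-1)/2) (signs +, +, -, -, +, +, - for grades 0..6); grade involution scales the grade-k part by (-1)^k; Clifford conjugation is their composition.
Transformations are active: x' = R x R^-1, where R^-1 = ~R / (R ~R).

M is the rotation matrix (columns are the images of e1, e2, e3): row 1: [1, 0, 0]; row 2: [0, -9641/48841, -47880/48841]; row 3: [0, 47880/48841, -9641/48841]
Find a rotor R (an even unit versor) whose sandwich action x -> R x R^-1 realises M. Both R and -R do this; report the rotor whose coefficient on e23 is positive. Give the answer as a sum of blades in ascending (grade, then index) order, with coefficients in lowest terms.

Method: write R = a + b12*e12 + b13*e13 + b23*e23 with a^2 + b12^2 + b13^2 + b23^2 = 1 (so R^-1 = ~R). Expanding the columns R e_j ~R gives tr M = 4a^2 - 1 and, from the antisymmetric part, M21 - M12 = -4a*b12, M13 - M31 = 4a*b13, M32 - M23 = -4a*b23.
Here tr M = 29559/48841, so a^2 = (1 + tr M)/4 = 19600/48841 and a = ±140/221. Taking a = 140/221: M21 - M12 = 0, M13 - M31 = 0, M32 - M23 = 95760/48841, giving b12 = 0, b13 = 0, b23 = -171/221, i.e. R = 140/221 - 171/221*e23.
Its e23 coefficient is negative, so report the other preimage -R.
Answer: -140/221 + 171/221*e23. Uniqueness: Spin(3) -> SO(3) maps R and -R to the same rotation of trace 29559/48841; fixing the sign of the e23 coefficient removes the ambiguity.
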